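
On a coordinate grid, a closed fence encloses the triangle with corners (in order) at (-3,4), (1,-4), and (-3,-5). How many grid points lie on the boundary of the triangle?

Summing gcd(|Δx|,|Δy|) over the edges gives the boundary count: gcd(4,8) + gcd(4,1) + gcd(0,9) = 4+1+9 = 14.

14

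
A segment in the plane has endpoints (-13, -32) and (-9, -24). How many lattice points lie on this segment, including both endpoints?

5

The number of lattice points on a segment between lattice points is gcd(|Δx|,|Δy|) + 1 = gcd(4,8) + 1 = 4 + 1 = 5.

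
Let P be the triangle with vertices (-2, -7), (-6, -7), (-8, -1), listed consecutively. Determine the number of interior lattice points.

The shoelace formula gives twice the area as |((-2)·(-7) − (-6)·(-7)) + ((-6)·(-1) − (-8)·(-7)) + ((-8)·(-7) − (-2)·(-1))| = 24, so the area is 12.
The number of boundary lattice points is Σ gcd(|Δx|,|Δy|) = gcd(4,0) + gcd(2,6) + gcd(6,6) = 4+2+6 = 12.
By Pick's theorem A = I + B/2 − 1, so I = 12 − 12/2 + 1 = 7.

7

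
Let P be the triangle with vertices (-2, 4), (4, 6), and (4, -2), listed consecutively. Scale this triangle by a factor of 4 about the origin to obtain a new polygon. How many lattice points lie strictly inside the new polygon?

353

Using the shoelace formula, 2A = |((-2)·6 − 4·4) + (4·(-2) − 4·6) + (4·4 − (-2)·(-2))| = 48, so the area is 24.
Along each edge there are gcd(|Δx|,|Δy|)+1 lattice points, so counting each shared vertex once the boundary has gcd(6,2) + gcd(0,8) + gcd(6,6) = 2+8+6 = 16.
Scaling by 4 multiplies the area by 4² = 16 (so the new area is 384) and multiplies the boundary lattice-point count by 4, giving 64.
By Pick's theorem, the interior count of the dilated polygon is 384 − 64/2 + 1 = 353.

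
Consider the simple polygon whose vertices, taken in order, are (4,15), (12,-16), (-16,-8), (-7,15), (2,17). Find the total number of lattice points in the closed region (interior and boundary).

545

By the shoelace formula, twice the signed area is |[4·(-16) − 12·15] + [12·(-8) − (-16)·(-16)] + [(-16)·15 − (-7)·(-8)] + [(-7)·17 − 2·15] + [2·15 − 4·17]| = 1079, so the area is 1079/2.
The number of boundary lattice points is Σ gcd(|Δx|,|Δy|) = gcd(8,31) + gcd(28,8) + gcd(9,23) + gcd(9,2) + gcd(2,2) = 1+4+1+1+2 = 9.
Pick's theorem gives I = A − B/2 + 1 = 1079/2 − 9/2 + 1 = 536, so the closed region contains I + B = 536 + 9 = 545 lattice points.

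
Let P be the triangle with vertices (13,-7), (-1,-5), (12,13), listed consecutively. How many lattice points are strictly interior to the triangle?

138

By the shoelace formula, twice the signed area is |(13·(-5) − (-1)·(-7)) + ((-1)·13 − 12·(-5)) + (12·(-7) − 13·13)| = 278, so the area is 139.
The number of boundary lattice points is Σ gcd(|Δx|,|Δy|) = gcd(14,2) + gcd(13,18) + gcd(1,20) = 2+1+1 = 4.
Pick's theorem gives I = A − B/2 + 1 = 139 − 4/2 + 1 = 138.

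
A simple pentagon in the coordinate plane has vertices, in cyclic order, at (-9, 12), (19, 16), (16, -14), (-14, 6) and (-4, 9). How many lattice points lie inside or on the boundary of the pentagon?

Using the shoelace formula, 2A = |((-9)·16 − 19·12) + (19·(-14) − 16·16) + (16·6 − (-14)·(-14)) + ((-14)·9 − (-4)·6) + ((-4)·12 − (-9)·9)| = 1063, so the area is 1063/2.
The number of boundary lattice points is Σ gcd(|Δx|,|Δy|) = gcd(28,4) + gcd(3,30) + gcd(30,20) + gcd(10,3) + gcd(5,3) = 4+3+10+1+1 = 19.
Pick's theorem gives I = A − B/2 + 1 = 1063/2 − 19/2 + 1 = 523, so the closed region contains I + B = 523 + 19 = 542 lattice points.

542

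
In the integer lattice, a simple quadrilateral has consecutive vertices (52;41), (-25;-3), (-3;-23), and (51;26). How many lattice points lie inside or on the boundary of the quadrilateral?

1643

Using the shoelace formula, 2A = |[52·(-3) − (-25)·41] + [(-25)·(-23) − (-3)·(-3)] + [(-3)·26 − 51·(-23)] + [51·41 − 52·26]| = 3269, so the area is 1634.5.
Along each edge there are gcd(|Δx|,|Δy|)+1 lattice points, so counting each shared vertex once the boundary has gcd(77,44) + gcd(22,20) + gcd(54,49) + gcd(1,15) = 11+2+1+1 = 15.
Pick's theorem gives I = A − B/2 + 1 = 1634.5 − 15/2 + 1 = 1628, so the closed region contains I + B = 1628 + 15 = 1643 lattice points.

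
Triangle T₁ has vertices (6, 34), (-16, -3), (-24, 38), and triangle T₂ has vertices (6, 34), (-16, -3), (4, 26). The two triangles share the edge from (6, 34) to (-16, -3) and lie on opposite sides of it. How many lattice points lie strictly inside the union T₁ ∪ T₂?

The union is the simple quadrilateral with vertices (6, 34), (-24, 38), (-16, -3), (4, 26) in order.
By the shoelace formula, twice the signed area is |[6·38 − (-24)·34] + [(-24)·(-3) − (-16)·38] + [(-16)·26 − 4·(-3)] + [4·34 − 6·26]| = 1300, so the area is 650.
Summing gcd(|Δx|,|Δy|) over the edges gives the boundary count: gcd(30,4) + gcd(8,41) + gcd(20,29) + gcd(2,8) = 2+1+1+2 = 6.
By Pick's theorem I = A − B/2 + 1 = 650 − 6/2 + 1 = 648.

648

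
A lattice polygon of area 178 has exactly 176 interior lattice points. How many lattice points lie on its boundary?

6

Pick's theorem gives A = I + B/2 − 1, so B = 2(A − I + 1) = 2(178 − 176 + 1) = 6.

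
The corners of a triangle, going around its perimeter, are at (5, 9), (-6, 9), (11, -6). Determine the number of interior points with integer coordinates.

Using the shoelace formula, 2A = |[5·9 − (-6)·9] + [(-6)·(-6) − 11·9] + [11·9 − 5·(-6)]| = 165, so the area is 82.5.
Summing gcd(|Δx|,|Δy|) over the edges gives the boundary count: gcd(11,0) + gcd(17,15) + gcd(6,15) = 11+1+3 = 15.
Pick's theorem gives I = A − B/2 + 1 = 82.5 − 15/2 + 1 = 76.

76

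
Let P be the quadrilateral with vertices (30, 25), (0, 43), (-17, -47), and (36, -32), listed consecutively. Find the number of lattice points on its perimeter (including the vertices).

11

Along each edge there are gcd(|Δx|,|Δy|)+1 lattice points, so counting each shared vertex once the boundary has gcd(30,18) + gcd(17,90) + gcd(53,15) + gcd(6,57) = 6+1+1+3 = 11.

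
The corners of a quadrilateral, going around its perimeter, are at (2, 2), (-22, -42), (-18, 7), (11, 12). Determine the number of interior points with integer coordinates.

620

By the shoelace formula, twice the signed area is |(2·(-42) − (-22)·2) + ((-22)·7 − (-18)·(-42)) + ((-18)·12 − 11·7) + (11·2 − 2·12)| = 1245, so the area is 1245/2.
The number of boundary lattice points is Σ gcd(|Δx|,|Δy|) = gcd(24,44) + gcd(4,49) + gcd(29,5) + gcd(9,10) = 4+1+1+1 = 7.
Pick's theorem gives I = A − B/2 + 1 = 1245/2 − 7/2 + 1 = 620.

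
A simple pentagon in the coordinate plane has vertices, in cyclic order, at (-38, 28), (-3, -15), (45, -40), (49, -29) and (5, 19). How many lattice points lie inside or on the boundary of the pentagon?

2026

The shoelace formula gives twice the area as |[(-38)·(-15) − (-3)·28] + [(-3)·(-40) − 45·(-15)] + [45·(-29) − 49·(-40)] + [49·19 − 5·(-29)] + [5·28 − (-38)·19]| = 4042, so the area is 2021.
The number of boundary lattice points is Σ gcd(|Δx|,|Δy|) = gcd(35,43) + gcd(48,25) + gcd(4,11) + gcd(44,48) + gcd(43,9) = 1+1+1+4+1 = 8.
Pick's theorem gives I = A − B/2 + 1 = 2021 − 8/2 + 1 = 2018, so the closed region contains I + B = 2018 + 8 = 2026 lattice points.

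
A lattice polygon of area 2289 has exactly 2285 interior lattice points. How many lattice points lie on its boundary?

Pick's theorem gives A = I + B/2 − 1, so B = 2(A − I + 1) = 2(2289 − 2285 + 1) = 10.

10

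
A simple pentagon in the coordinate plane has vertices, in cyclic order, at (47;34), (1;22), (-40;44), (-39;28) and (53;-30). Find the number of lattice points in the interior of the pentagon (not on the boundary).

2706

Using the shoelace formula, 2A = |[47·22 − 1·34] + [1·44 − (-40)·22] + [(-40)·28 − (-39)·44] + [(-39)·(-30) − 53·28] + [53·34 − 47·(-30)]| = 5418, so the area is 2709.
Summing gcd(|Δx|,|Δy|) over the edges gives the boundary count: gcd(46,12) + gcd(41,22) + gcd(1,16) + gcd(92,58) + gcd(6,64) = 2+1+1+2+2 = 8.
Pick's theorem gives I = A − B/2 + 1 = 2709 − 8/2 + 1 = 2706.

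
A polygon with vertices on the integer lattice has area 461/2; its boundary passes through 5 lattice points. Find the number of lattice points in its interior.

Pick's theorem A = I + B/2 − 1 rearranges to I = A − B/2 + 1 = 461/2 − 5/2 + 1 = 229.

229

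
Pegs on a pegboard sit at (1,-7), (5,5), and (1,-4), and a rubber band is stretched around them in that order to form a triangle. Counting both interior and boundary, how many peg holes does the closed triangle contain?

11

By the shoelace formula, twice the signed area is |[1·5 − 5·(-7)] + [5·(-4) − 1·5] + [1·(-7) − 1·(-4)]| = 12, so the area is 6.
Summing gcd(|Δx|,|Δy|) over the edges gives the boundary count: gcd(4,12) + gcd(4,9) + gcd(0,3) = 4+1+3 = 8.
Pick's theorem gives I = A − B/2 + 1 = 6 − 8/2 + 1 = 3, so the closed region contains I + B = 3 + 8 = 11 lattice points.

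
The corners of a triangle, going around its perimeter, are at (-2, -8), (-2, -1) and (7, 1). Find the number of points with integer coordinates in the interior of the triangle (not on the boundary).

24

Using the shoelace formula, 2A = |[(-2)·(-1) − (-2)·(-8)] + [(-2)·1 − 7·(-1)] + [7·(-8) − (-2)·1]| = 63, so the area is 63/2.
The number of boundary lattice points is Σ gcd(|Δx|,|Δy|) = gcd(0,7) + gcd(9,2) + gcd(9,9) = 7+1+9 = 17.
By Pick's theorem A = I + B/2 − 1, so I = 63/2 − 17/2 + 1 = 24.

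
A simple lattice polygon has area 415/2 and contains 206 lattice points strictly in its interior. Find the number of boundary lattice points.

Pick's theorem gives A = I + B/2 − 1, so B = 2(A − I + 1) = 2(415/2 − 206 + 1) = 5.

5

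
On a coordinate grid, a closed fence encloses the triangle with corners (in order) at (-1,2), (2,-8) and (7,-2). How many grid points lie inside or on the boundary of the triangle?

Using the shoelace formula, 2A = |[(-1)·(-8) − 2·2] + [2·(-2) − 7·(-8)] + [7·2 − (-1)·(-2)]| = 68, so the area is 34.
Summing gcd(|Δx|,|Δy|) over the edges gives the boundary count: gcd(3,10) + gcd(5,6) + gcd(8,4) = 1+1+4 = 6.
Pick's theorem gives I = A − B/2 + 1 = 34 − 6/2 + 1 = 32, so the closed region contains I + B = 32 + 6 = 38 lattice points.

38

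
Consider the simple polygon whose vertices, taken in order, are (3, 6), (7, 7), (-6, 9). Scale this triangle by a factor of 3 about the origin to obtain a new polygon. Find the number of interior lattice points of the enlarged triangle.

88

Using the shoelace formula, 2A = |[3·7 − 7·6] + [7·9 − (-6)·7] + [(-6)·6 − 3·9]| = 21, so the area is 10.5.
Summing gcd(|Δx|,|Δy|) over the edges gives the boundary count: gcd(4,1) + gcd(13,2) + gcd(9,3) = 1+1+3 = 5.
Scaling by 3 multiplies the area by 3² = 9 (so the new area is 189/2) and multiplies the boundary lattice-point count by 3, giving 15.
By Pick's theorem, the interior count of the dilated polygon is 189/2 − 15/2 + 1 = 88.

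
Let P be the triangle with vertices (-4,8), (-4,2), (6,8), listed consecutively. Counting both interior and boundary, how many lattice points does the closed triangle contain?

40

Using the shoelace formula, 2A = |[(-4)·2 − (-4)·8] + [(-4)·8 − 6·2] + [6·8 − (-4)·8]| = 60, so the area is 30.
The number of boundary lattice points is Σ gcd(|Δx|,|Δy|) = gcd(0,6) + gcd(10,6) + gcd(10,0) = 6+2+10 = 18.
Pick's theorem gives I = A − B/2 + 1 = 30 − 18/2 + 1 = 22, so the closed region contains I + B = 22 + 18 = 40 lattice points.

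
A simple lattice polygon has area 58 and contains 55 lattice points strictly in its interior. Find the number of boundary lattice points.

8

Pick's theorem gives A = I + B/2 − 1, so B = 2(A − I + 1) = 2(58 − 55 + 1) = 8.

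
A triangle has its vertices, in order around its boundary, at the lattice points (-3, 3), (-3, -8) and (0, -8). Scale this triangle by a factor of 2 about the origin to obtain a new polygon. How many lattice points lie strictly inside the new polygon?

52

By the shoelace formula, twice the signed area is |[(-3)·(-8) − (-3)·3] + [(-3)·(-8) − 0·(-8)] + [0·3 − (-3)·(-8)]| = 33, so the area is 33/2.
Along each edge there are gcd(|Δx|,|Δy|)+1 lattice points, so counting each shared vertex once the boundary has gcd(0,11) + gcd(3,0) + gcd(3,11) = 11+3+1 = 15.
Scaling by 2 multiplies the area by 2² = 4 (so the new area is 66) and multiplies the boundary lattice-point count by 2, giving 30.
By Pick's theorem, the interior count of the dilated polygon is 66 − 30/2 + 1 = 52.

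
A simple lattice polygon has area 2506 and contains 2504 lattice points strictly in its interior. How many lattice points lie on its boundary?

Pick's theorem gives A = I + B/2 − 1, so B = 2(A − I + 1) = 2(2506 − 2504 + 1) = 6.

6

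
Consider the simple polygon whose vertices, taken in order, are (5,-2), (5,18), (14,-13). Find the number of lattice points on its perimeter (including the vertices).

22

The number of boundary lattice points is Σ gcd(|Δx|,|Δy|) = gcd(0,20) + gcd(9,31) + gcd(9,11) = 20+1+1 = 22.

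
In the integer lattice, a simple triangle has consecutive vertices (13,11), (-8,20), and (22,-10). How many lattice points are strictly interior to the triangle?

163

The shoelace formula gives twice the area as |[13·20 − (-8)·11] + [(-8)·(-10) − 22·20] + [22·11 − 13·(-10)]| = 360, so the area is 180.
Summing gcd(|Δx|,|Δy|) over the edges gives the boundary count: gcd(21,9) + gcd(30,30) + gcd(9,21) = 3+30+3 = 36.
Pick's theorem gives I = A − B/2 + 1 = 180 − 36/2 + 1 = 163.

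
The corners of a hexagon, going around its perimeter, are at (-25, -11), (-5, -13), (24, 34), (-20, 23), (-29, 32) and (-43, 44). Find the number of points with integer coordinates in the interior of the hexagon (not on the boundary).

1660

The shoelace formula gives twice the area as |((-25)·(-13) − (-5)·(-11)) + ((-5)·34 − 24·(-13)) + (24·23 − (-20)·34) + ((-20)·32 − (-29)·23) + ((-29)·44 − (-43)·32) + ((-43)·(-11) − (-25)·44)| = 3344, so the area is 1672.
Summing gcd(|Δx|,|Δy|) over the edges gives the boundary count: gcd(20,2) + gcd(29,47) + gcd(44,11) + gcd(9,9) + gcd(14,12) + gcd(18,55) = 2+1+11+9+2+1 = 26.
Pick's theorem gives I = A − B/2 + 1 = 1672 − 26/2 + 1 = 1660.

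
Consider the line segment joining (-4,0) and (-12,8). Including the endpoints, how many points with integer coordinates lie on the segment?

The number of lattice points on a segment between lattice points is gcd(|Δx|,|Δy|) + 1 = gcd(8,8) + 1 = 8 + 1 = 9.

9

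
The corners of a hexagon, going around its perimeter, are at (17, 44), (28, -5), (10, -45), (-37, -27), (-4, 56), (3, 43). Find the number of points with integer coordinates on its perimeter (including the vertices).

Summing gcd(|Δx|,|Δy|) over the edges gives the boundary count: gcd(11,49) + gcd(18,40) + gcd(47,18) + gcd(33,83) + gcd(7,13) + gcd(14,1) = 1+2+1+1+1+1 = 7.

7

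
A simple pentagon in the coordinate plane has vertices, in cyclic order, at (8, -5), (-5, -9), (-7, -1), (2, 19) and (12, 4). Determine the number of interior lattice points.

295

The shoelace formula gives twice the area as |(8·(-9) − (-5)·(-5)) + ((-5)·(-1) − (-7)·(-9)) + ((-7)·19 − 2·(-1)) + (2·4 − 12·19) + (12·(-5) − 8·4)| = 598, so the area is 299.
Summing gcd(|Δx|,|Δy|) over the edges gives the boundary count: gcd(13,4) + gcd(2,8) + gcd(9,20) + gcd(10,15) + gcd(4,9) = 1+2+1+5+1 = 10.
By Pick's theorem A = I + B/2 − 1, so I = 299 − 10/2 + 1 = 295.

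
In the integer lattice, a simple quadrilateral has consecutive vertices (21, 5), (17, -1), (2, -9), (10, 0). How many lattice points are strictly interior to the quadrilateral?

By the shoelace formula, twice the signed area is |(21·(-1) − 17·5) + (17·(-9) − 2·(-1)) + (2·0 − 10·(-9)) + (10·5 − 21·0)| = 117, so the area is 117/2.
Summing gcd(|Δx|,|Δy|) over the edges gives the boundary count: gcd(4,6) + gcd(15,8) + gcd(8,9) + gcd(11,5) = 2+1+1+1 = 5.
By Pick's theorem A = I + B/2 − 1, so I = 117/2 − 5/2 + 1 = 57.

57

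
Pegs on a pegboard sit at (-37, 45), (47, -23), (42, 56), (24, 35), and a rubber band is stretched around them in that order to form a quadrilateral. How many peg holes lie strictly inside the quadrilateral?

2414

Using the shoelace formula, 2A = |[(-37)·(-23) − 47·45] + [47·56 − 42·(-23)] + [42·35 − 24·56] + [24·45 − (-37)·35]| = 4835, so the area is 4835/2.
Along each edge there are gcd(|Δx|,|Δy|)+1 lattice points, so counting each shared vertex once the boundary has gcd(84,68) + gcd(5,79) + gcd(18,21) + gcd(61,10) = 4+1+3+1 = 9.
Pick's theorem gives I = A − B/2 + 1 = 4835/2 − 9/2 + 1 = 2414.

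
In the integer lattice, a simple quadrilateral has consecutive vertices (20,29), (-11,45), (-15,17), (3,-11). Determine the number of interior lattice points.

Using the shoelace formula, 2A = |[20·45 − (-11)·29] + [(-11)·17 − (-15)·45] + [(-15)·(-11) − 3·17] + [3·29 − 20·(-11)]| = 2128, so the area is 1064.
The number of boundary lattice points is Σ gcd(|Δx|,|Δy|) = gcd(31,16) + gcd(4,28) + gcd(18,28) + gcd(17,40) = 1+4+2+1 = 8.
By Pick's theorem A = I + B/2 − 1, so I = 1064 − 8/2 + 1 = 1061.

1061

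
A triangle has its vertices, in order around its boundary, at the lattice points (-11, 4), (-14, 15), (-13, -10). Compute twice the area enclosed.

The shoelace formula gives twice the area as |((-11)·15 − (-14)·4) + ((-14)·(-10) − (-13)·15) + ((-13)·4 − (-11)·(-10))| = 64, so the area is 32.

64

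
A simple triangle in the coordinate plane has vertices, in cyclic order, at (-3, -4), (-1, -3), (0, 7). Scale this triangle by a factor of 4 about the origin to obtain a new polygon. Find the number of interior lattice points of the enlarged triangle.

By the shoelace formula, twice the signed area is |((-3)·(-3) − (-1)·(-4)) + ((-1)·7 − 0·(-3)) + (0·(-4) − (-3)·7)| = 19, so the area is 19/2.
Along each edge there are gcd(|Δx|,|Δy|)+1 lattice points, so counting each shared vertex once the boundary has gcd(2,1) + gcd(1,10) + gcd(3,11) = 1+1+1 = 3.
Scaling by 4 multiplies the area by 4² = 16 (so the new area is 152) and multiplies the boundary lattice-point count by 4, giving 12.
By Pick's theorem, the interior count of the dilated polygon is 152 − 12/2 + 1 = 147.

147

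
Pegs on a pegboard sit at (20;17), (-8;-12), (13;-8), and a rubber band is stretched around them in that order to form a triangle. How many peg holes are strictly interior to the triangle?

248

The shoelace formula gives twice the area as |(20·(-12) − (-8)·17) + ((-8)·(-8) − 13·(-12)) + (13·17 − 20·(-8))| = 497, so the area is 248.5.
The number of boundary lattice points is Σ gcd(|Δx|,|Δy|) = gcd(28,29) + gcd(21,4) + gcd(7,25) = 1+1+1 = 3.
Pick's theorem gives I = A − B/2 + 1 = 248.5 − 3/2 + 1 = 248.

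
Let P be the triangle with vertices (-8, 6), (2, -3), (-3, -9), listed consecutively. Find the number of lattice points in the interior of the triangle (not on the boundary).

The shoelace formula gives twice the area as |[(-8)·(-3) − 2·6] + [2·(-9) − (-3)·(-3)] + [(-3)·6 − (-8)·(-9)]| = 105, so the area is 105/2.
Along each edge there are gcd(|Δx|,|Δy|)+1 lattice points, so counting each shared vertex once the boundary has gcd(10,9) + gcd(5,6) + gcd(5,15) = 1+1+5 = 7.
Pick's theorem gives I = A − B/2 + 1 = 105/2 − 7/2 + 1 = 50.

50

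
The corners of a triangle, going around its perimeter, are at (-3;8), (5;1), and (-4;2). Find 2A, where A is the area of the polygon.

55

By the shoelace formula, twice the signed area is |[(-3)·1 − 5·8] + [5·2 − (-4)·1] + [(-4)·8 − (-3)·2]| = 55, so the area is 27.5.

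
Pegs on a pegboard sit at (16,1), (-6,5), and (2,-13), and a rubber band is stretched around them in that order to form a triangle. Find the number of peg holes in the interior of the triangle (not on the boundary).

By the shoelace formula, twice the signed area is |(16·5 − (-6)·1) + ((-6)·(-13) − 2·5) + (2·1 − 16·(-13))| = 364, so the area is 182.
Summing gcd(|Δx|,|Δy|) over the edges gives the boundary count: gcd(22,4) + gcd(8,18) + gcd(14,14) = 2+2+14 = 18.
Pick's theorem gives I = A − B/2 + 1 = 182 − 18/2 + 1 = 174.

174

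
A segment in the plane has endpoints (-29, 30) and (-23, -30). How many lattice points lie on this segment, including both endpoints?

7

The number of lattice points on a segment between lattice points is gcd(|Δx|,|Δy|) + 1 = gcd(6,60) + 1 = 6 + 1 = 7.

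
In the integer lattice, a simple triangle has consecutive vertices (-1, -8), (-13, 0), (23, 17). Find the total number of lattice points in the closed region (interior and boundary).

250

By the shoelace formula, twice the signed area is |[(-1)·0 − (-13)·(-8)] + [(-13)·17 − 23·0] + [23·(-8) − (-1)·17]| = 492, so the area is 246.
Summing gcd(|Δx|,|Δy|) over the edges gives the boundary count: gcd(12,8) + gcd(36,17) + gcd(24,25) = 4+1+1 = 6.
Pick's theorem gives I = A − B/2 + 1 = 246 − 6/2 + 1 = 244, so the closed region contains I + B = 244 + 6 = 250 lattice points.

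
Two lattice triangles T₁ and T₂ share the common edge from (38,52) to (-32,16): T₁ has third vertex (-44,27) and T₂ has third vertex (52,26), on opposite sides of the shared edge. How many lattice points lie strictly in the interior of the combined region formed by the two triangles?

The union is the simple quadrilateral with vertices (38,52), (-44,27), (-32,16), (52,26) in order.
The shoelace formula gives twice the area as |(38·27 − (-44)·52) + ((-44)·16 − (-32)·27) + ((-32)·26 − 52·16) + (52·52 − 38·26)| = 3526, so the area is 1763.
The number of boundary lattice points is Σ gcd(|Δx|,|Δy|) = gcd(82,25) + gcd(12,11) + gcd(84,10) + gcd(14,26) = 1+1+2+2 = 6.
By Pick's theorem I = A − B/2 + 1 = 1763 − 6/2 + 1 = 1761.

1761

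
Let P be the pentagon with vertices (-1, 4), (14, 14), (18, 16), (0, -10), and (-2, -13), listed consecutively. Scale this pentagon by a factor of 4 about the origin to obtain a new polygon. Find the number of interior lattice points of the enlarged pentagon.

2531

The shoelace formula gives twice the area as |[(-1)·14 − 14·4] + [14·16 − 18·14] + [18·(-10) − 0·16] + [0·(-13) − (-2)·(-10)] + [(-2)·4 − (-1)·(-13)]| = 319, so the area is 319/2.
Along each edge there are gcd(|Δx|,|Δy|)+1 lattice points, so counting each shared vertex once the boundary has gcd(15,10) + gcd(4,2) + gcd(18,26) + gcd(2,3) + gcd(1,17) = 5+2+2+1+1 = 11.
Scaling by 4 multiplies the area by 4² = 16 (so the new area is 2552) and multiplies the boundary lattice-point count by 4, giving 44.
By Pick's theorem, the interior count of the dilated polygon is 2552 − 44/2 + 1 = 2531.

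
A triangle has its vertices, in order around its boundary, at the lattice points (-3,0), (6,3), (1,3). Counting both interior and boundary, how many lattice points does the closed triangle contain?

13

By the shoelace formula, twice the signed area is |[(-3)·3 − 6·0] + [6·3 − 1·3] + [1·0 − (-3)·3]| = 15, so the area is 7.5.
The number of boundary lattice points is Σ gcd(|Δx|,|Δy|) = gcd(9,3) + gcd(5,0) + gcd(4,3) = 3+5+1 = 9.
Pick's theorem gives I = A − B/2 + 1 = 7.5 − 9/2 + 1 = 4, so the closed region contains I + B = 4 + 9 = 13 lattice points.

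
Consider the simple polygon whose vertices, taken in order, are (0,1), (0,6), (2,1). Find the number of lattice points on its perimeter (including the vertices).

8

Summing gcd(|Δx|,|Δy|) over the edges gives the boundary count: gcd(0,5) + gcd(2,5) + gcd(2,0) = 5+1+2 = 8.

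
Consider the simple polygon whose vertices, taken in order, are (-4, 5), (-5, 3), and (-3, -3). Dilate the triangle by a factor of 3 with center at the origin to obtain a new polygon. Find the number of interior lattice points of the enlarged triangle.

40

The shoelace formula gives twice the area as |((-4)·3 − (-5)·5) + ((-5)·(-3) − (-3)·3) + ((-3)·5 − (-4)·(-3))| = 10, so the area is 5.
Summing gcd(|Δx|,|Δy|) over the edges gives the boundary count: gcd(1,2) + gcd(2,6) + gcd(1,8) = 1+2+1 = 4.
Scaling by 3 multiplies the area by 3² = 9 (so the new area is 45) and multiplies the boundary lattice-point count by 3, giving 12.
By Pick's theorem, the interior count of the dilated polygon is 45 − 12/2 + 1 = 40.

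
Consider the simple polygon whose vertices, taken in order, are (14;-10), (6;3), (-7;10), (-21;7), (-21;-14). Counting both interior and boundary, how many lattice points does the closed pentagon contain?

609

Using the shoelace formula, 2A = |[14·3 − 6·(-10)] + [6·10 − (-7)·3] + [(-7)·7 − (-21)·10] + [(-21)·(-14) − (-21)·7] + [(-21)·(-10) − 14·(-14)]| = 1191, so the area is 1191/2.
Summing gcd(|Δx|,|Δy|) over the edges gives the boundary count: gcd(8,13) + gcd(13,7) + gcd(14,3) + gcd(0,21) + gcd(35,4) = 1+1+1+21+1 = 25.
Pick's theorem gives I = A − B/2 + 1 = 1191/2 − 25/2 + 1 = 584, so the closed region contains I + B = 584 + 25 = 609 lattice points.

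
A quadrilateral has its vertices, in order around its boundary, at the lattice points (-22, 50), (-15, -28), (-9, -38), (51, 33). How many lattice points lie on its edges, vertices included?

The number of boundary lattice points is Σ gcd(|Δx|,|Δy|) = gcd(7,78) + gcd(6,10) + gcd(60,71) + gcd(73,17) = 1+2+1+1 = 5.

5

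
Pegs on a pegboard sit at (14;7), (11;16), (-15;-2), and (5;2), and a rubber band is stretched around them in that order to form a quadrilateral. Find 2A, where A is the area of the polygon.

Using the shoelace formula, 2A = |(14·16 − 11·7) + (11·(-2) − (-15)·16) + ((-15)·2 − 5·(-2)) + (5·7 − 14·2)| = 352, so the area is 176.

352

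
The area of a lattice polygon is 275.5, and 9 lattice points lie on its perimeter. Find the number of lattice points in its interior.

272

Pick's theorem A = I + B/2 − 1 rearranges to I = A − B/2 + 1 = 275.5 − 9/2 + 1 = 272.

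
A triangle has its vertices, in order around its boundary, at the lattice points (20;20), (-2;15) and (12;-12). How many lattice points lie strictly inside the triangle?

328

By the shoelace formula, twice the signed area is |[20·15 − (-2)·20] + [(-2)·(-12) − 12·15] + [12·20 − 20·(-12)]| = 664, so the area is 332.
Summing gcd(|Δx|,|Δy|) over the edges gives the boundary count: gcd(22,5) + gcd(14,27) + gcd(8,32) = 1+1+8 = 10.
By Pick's theorem A = I + B/2 − 1, so I = 332 − 10/2 + 1 = 328.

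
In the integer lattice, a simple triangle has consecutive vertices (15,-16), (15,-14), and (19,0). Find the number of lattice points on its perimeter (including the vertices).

Summing gcd(|Δx|,|Δy|) over the edges gives the boundary count: gcd(0,2) + gcd(4,14) + gcd(4,16) = 2+2+4 = 8.

8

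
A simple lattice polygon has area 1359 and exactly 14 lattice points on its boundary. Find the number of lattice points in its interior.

1353

From Pick's theorem, I = A − B/2 + 1 = 1359 − 14/2 + 1 = 1353.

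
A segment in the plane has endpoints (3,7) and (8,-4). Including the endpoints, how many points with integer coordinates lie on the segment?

The number of lattice points on a segment between lattice points is gcd(|Δx|,|Δy|) + 1 = gcd(5,11) + 1 = 1 + 1 = 2.

2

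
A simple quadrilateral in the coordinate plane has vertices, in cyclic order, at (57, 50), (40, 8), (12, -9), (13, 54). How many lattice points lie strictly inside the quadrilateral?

1829

By the shoelace formula, twice the signed area is |(57·8 − 40·50) + (40·(-9) − 12·8) + (12·54 − 13·(-9)) + (13·50 − 57·54)| = 3663, so the area is 3663/2.
Summing gcd(|Δx|,|Δy|) over the edges gives the boundary count: gcd(17,42) + gcd(28,17) + gcd(1,63) + gcd(44,4) = 1+1+1+4 = 7.
Pick's theorem gives I = A − B/2 + 1 = 3663/2 − 7/2 + 1 = 1829.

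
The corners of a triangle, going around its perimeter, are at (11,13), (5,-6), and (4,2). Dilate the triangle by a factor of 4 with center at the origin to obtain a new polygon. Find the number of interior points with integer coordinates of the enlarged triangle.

531

By the shoelace formula, twice the signed area is |[11·(-6) − 5·13] + [5·2 − 4·(-6)] + [4·13 − 11·2]| = 67, so the area is 67/2.
Along each edge there are gcd(|Δx|,|Δy|)+1 lattice points, so counting each shared vertex once the boundary has gcd(6,19) + gcd(1,8) + gcd(7,11) = 1+1+1 = 3.
Scaling by 4 multiplies the area by 4² = 16 (so the new area is 536) and multiplies the boundary lattice-point count by 4, giving 12.
By Pick's theorem, the interior count of the dilated polygon is 536 − 12/2 + 1 = 531.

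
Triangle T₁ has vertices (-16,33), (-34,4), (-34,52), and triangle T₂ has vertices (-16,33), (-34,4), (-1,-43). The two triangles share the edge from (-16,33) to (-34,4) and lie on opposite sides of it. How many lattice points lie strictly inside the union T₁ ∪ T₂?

The union is the simple quadrilateral with vertices (-16,33), (-34,52), (-34,4), (-1,-43) in order.
The shoelace formula gives twice the area as |((-16)·52 − (-34)·33) + ((-34)·4 − (-34)·52) + ((-34)·(-43) − (-1)·4) + ((-1)·33 − (-16)·(-43))| = 2667, so the area is 2667/2.
The number of boundary lattice points is Σ gcd(|Δx|,|Δy|) = gcd(18,19) + gcd(0,48) + gcd(33,47) + gcd(15,76) = 1+48+1+1 = 51.
By Pick's theorem I = A − B/2 + 1 = 2667/2 − 51/2 + 1 = 1309.

1309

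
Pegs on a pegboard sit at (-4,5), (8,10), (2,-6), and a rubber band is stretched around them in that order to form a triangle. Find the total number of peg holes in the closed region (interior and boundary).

Using the shoelace formula, 2A = |((-4)·10 − 8·5) + (8·(-6) − 2·10) + (2·5 − (-4)·(-6))| = 162, so the area is 81.
The number of boundary lattice points is Σ gcd(|Δx|,|Δy|) = gcd(12,5) + gcd(6,16) + gcd(6,11) = 1+2+1 = 4.
Pick's theorem gives I = A − B/2 + 1 = 81 − 4/2 + 1 = 80, so the closed region contains I + B = 80 + 4 = 84 lattice points.

84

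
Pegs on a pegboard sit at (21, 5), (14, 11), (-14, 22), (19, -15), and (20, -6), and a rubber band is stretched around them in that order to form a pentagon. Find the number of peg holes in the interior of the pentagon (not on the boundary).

The shoelace formula gives twice the area as |(21·11 − 14·5) + (14·22 − (-14)·11) + ((-14)·(-15) − 19·22) + (19·(-6) − 20·(-15)) + (20·5 − 21·(-6))| = 827, so the area is 413.5.
Along each edge there are gcd(|Δx|,|Δy|)+1 lattice points, so counting each shared vertex once the boundary has gcd(7,6) + gcd(28,11) + gcd(33,37) + gcd(1,9) + gcd(1,11) = 1+1+1+1+1 = 5.
Pick's theorem gives I = A − B/2 + 1 = 413.5 − 5/2 + 1 = 412.

412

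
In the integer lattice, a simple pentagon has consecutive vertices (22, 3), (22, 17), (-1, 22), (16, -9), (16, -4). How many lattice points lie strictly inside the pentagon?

331

Using the shoelace formula, 2A = |[22·17 − 22·3] + [22·22 − (-1)·17] + [(-1)·(-9) − 16·22] + [16·(-4) − 16·(-9)] + [16·3 − 22·(-4)]| = 682, so the area is 341.
The number of boundary lattice points is Σ gcd(|Δx|,|Δy|) = gcd(0,14) + gcd(23,5) + gcd(17,31) + gcd(0,5) + gcd(6,7) = 14+1+1+5+1 = 22.
Pick's theorem gives I = A − B/2 + 1 = 341 − 22/2 + 1 = 331.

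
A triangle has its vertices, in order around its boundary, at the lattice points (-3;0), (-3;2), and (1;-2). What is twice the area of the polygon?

By the shoelace formula, twice the signed area is |((-3)·2 − (-3)·0) + ((-3)·(-2) − 1·2) + (1·0 − (-3)·(-2))| = 8, so the area is 4.

8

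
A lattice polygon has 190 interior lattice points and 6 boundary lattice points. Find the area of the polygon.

192

Pick's theorem states A = I + B/2 − 1, so A = 190 + 6/2 − 1 = 192.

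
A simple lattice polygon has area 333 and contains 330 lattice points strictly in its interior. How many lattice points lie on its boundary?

Pick's theorem gives A = I + B/2 − 1, so B = 2(A − I + 1) = 2(333 − 330 + 1) = 8.

8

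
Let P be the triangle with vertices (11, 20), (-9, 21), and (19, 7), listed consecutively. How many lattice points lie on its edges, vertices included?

16

Along each edge there are gcd(|Δx|,|Δy|)+1 lattice points, so counting each shared vertex once the boundary has gcd(20,1) + gcd(28,14) + gcd(8,13) = 1+14+1 = 16.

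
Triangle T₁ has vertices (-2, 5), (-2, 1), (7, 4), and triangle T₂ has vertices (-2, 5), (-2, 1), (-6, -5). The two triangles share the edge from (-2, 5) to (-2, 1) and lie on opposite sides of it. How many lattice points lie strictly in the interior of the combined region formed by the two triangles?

23

The union is the simple quadrilateral with vertices (-2, 5), (7, 4), (-2, 1), (-6, -5) in order.
By the shoelace formula, twice the signed area is |[(-2)·4 − 7·5] + [7·1 − (-2)·4] + [(-2)·(-5) − (-6)·1] + [(-6)·5 − (-2)·(-5)]| = 52, so the area is 26.
The number of boundary lattice points is Σ gcd(|Δx|,|Δy|) = gcd(9,1) + gcd(9,3) + gcd(4,6) + gcd(4,10) = 1+3+2+2 = 8.
By Pick's theorem I = A − B/2 + 1 = 26 − 8/2 + 1 = 23.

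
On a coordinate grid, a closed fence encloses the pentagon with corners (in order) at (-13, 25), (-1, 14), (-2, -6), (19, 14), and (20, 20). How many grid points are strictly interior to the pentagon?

410

Using the shoelace formula, 2A = |[(-13)·14 − (-1)·25] + [(-1)·(-6) − (-2)·14] + [(-2)·14 − 19·(-6)] + [19·20 − 20·14] + [20·25 − (-13)·20]| = 823, so the area is 823/2.
Along each edge there are gcd(|Δx|,|Δy|)+1 lattice points, so counting each shared vertex once the boundary has gcd(12,11) + gcd(1,20) + gcd(21,20) + gcd(1,6) + gcd(33,5) = 1+1+1+1+1 = 5.
Pick's theorem gives I = A − B/2 + 1 = 823/2 − 5/2 + 1 = 410.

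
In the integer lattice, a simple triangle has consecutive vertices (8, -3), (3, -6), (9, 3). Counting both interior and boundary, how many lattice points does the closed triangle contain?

17

The shoelace formula gives twice the area as |[8·(-6) − 3·(-3)] + [3·3 − 9·(-6)] + [9·(-3) − 8·3]| = 27, so the area is 13.5.
Summing gcd(|Δx|,|Δy|) over the edges gives the boundary count: gcd(5,3) + gcd(6,9) + gcd(1,6) = 1+3+1 = 5.
Pick's theorem gives I = A − B/2 + 1 = 13.5 − 5/2 + 1 = 12, so the closed region contains I + B = 12 + 5 = 17 lattice points.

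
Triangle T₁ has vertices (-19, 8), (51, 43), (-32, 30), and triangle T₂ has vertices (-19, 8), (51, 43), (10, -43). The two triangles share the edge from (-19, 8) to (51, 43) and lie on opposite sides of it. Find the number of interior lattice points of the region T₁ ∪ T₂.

The union is the simple quadrilateral with vertices (-19, 8), (-32, 30), (51, 43), (10, -43) in order.
By the shoelace formula, twice the signed area is |((-19)·30 − (-32)·8) + ((-32)·43 − 51·30) + (51·(-43) − 10·43) + (10·8 − (-19)·(-43))| = 6580, so the area is 3290.
Summing gcd(|Δx|,|Δy|) over the edges gives the boundary count: gcd(13,22) + gcd(83,13) + gcd(41,86) + gcd(29,51) = 1+1+1+1 = 4.
By Pick's theorem I = A − B/2 + 1 = 3290 − 4/2 + 1 = 3289.

3289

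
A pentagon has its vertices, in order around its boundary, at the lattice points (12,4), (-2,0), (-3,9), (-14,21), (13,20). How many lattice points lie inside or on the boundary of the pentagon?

348

By the shoelace formula, twice the signed area is |[12·0 − (-2)·4] + [(-2)·9 − (-3)·0] + [(-3)·21 − (-14)·9] + [(-14)·20 − 13·21] + [13·4 − 12·20]| = 688, so the area is 344.
Summing gcd(|Δx|,|Δy|) over the edges gives the boundary count: gcd(14,4) + gcd(1,9) + gcd(11,12) + gcd(27,1) + gcd(1,16) = 2+1+1+1+1 = 6.
Pick's theorem gives I = A − B/2 + 1 = 344 − 6/2 + 1 = 342, so the closed region contains I + B = 342 + 6 = 348 lattice points.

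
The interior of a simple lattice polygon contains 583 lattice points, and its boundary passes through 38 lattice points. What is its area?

Pick's theorem states A = I + B/2 − 1, so A = 583 + 38/2 − 1 = 601.

601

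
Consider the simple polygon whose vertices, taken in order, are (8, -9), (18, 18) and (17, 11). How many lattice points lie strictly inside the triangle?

The shoelace formula gives twice the area as |(8·18 − 18·(-9)) + (18·11 − 17·18) + (17·(-9) − 8·11)| = 43, so the area is 21.5.
The number of boundary lattice points is Σ gcd(|Δx|,|Δy|) = gcd(10,27) + gcd(1,7) + gcd(9,20) = 1+1+1 = 3.
By Pick's theorem A = I + B/2 − 1, so I = 21.5 − 3/2 + 1 = 21.

21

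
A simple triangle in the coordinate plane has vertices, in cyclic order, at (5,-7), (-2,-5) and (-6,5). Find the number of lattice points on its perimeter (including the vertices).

4

Summing gcd(|Δx|,|Δy|) over the edges gives the boundary count: gcd(7,2) + gcd(4,10) + gcd(11,12) = 1+2+1 = 4.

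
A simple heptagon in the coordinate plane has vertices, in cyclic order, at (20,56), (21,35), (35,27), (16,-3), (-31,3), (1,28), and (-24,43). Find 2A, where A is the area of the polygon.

4076

Using the shoelace formula, 2A = |(20·35 − 21·56) + (21·27 − 35·35) + (35·(-3) − 16·27) + (16·3 − (-31)·(-3)) + ((-31)·28 − 1·3) + (1·43 − (-24)·28) + ((-24)·56 − 20·43)| = 4076, so the area is 2038.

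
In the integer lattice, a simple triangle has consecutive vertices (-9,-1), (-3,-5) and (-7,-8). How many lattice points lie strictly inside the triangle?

The shoelace formula gives twice the area as |[(-9)·(-5) − (-3)·(-1)] + [(-3)·(-8) − (-7)·(-5)] + [(-7)·(-1) − (-9)·(-8)]| = 34, so the area is 17.
Summing gcd(|Δx|,|Δy|) over the edges gives the boundary count: gcd(6,4) + gcd(4,3) + gcd(2,7) = 2+1+1 = 4.
By Pick's theorem A = I + B/2 − 1, so I = 17 − 4/2 + 1 = 16.

16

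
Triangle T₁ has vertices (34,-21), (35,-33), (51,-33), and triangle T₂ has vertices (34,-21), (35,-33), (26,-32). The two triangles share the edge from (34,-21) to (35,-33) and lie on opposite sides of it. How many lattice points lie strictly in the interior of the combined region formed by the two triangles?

The union is the simple quadrilateral with vertices (34,-21), (51,-33), (35,-33), (26,-32) in order.
By the shoelace formula, twice the signed area is |(34·(-33) − 51·(-21)) + (51·(-33) − 35·(-33)) + (35·(-32) − 26·(-33)) + (26·(-21) − 34·(-32))| = 299, so the area is 299/2.
Summing gcd(|Δx|,|Δy|) over the edges gives the boundary count: gcd(17,12) + gcd(16,0) + gcd(9,1) + gcd(8,11) = 1+16+1+1 = 19.
By Pick's theorem I = A − B/2 + 1 = 299/2 − 19/2 + 1 = 141.

141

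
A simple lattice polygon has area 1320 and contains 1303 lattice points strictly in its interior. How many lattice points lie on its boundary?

36

Pick's theorem gives A = I + B/2 − 1, so B = 2(A − I + 1) = 2(1320 − 1303 + 1) = 36.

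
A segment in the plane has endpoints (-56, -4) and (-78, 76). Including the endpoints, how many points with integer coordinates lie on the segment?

3

The number of lattice points on a segment between lattice points is gcd(|Δx|,|Δy|) + 1 = gcd(22,80) + 1 = 2 + 1 = 3.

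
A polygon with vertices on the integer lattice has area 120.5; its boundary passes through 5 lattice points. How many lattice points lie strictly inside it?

From Pick's theorem, I = A − B/2 + 1 = 120.5 − 5/2 + 1 = 119.

119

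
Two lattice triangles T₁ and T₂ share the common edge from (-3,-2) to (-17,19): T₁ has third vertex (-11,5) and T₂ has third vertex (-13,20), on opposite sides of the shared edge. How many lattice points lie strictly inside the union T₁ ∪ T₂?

The union is the simple quadrilateral with vertices (-3,-2), (-11,5), (-17,19), (-13,20) in order.
Using the shoelace formula, 2A = |((-3)·5 − (-11)·(-2)) + ((-11)·19 − (-17)·5) + ((-17)·20 − (-13)·19) + ((-13)·(-2) − (-3)·20)| = 168, so the area is 84.
Summing gcd(|Δx|,|Δy|) over the edges gives the boundary count: gcd(8,7) + gcd(6,14) + gcd(4,1) + gcd(10,22) = 1+2+1+2 = 6.
By Pick's theorem I = A − B/2 + 1 = 84 − 6/2 + 1 = 82.

82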